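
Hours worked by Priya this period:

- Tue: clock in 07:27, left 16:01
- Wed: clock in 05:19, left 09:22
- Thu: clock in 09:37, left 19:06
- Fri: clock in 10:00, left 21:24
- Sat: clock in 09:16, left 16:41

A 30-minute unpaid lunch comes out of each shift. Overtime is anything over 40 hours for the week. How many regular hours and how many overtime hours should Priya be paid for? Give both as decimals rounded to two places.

Regular 38.42 hours, overtime 0.00 hours

Tue: 07:27–16:01 = 8 h 34 min; less 30 min break → 8 h 4 min
Wed: 05:19–09:22 = 4 h 3 min; less 30 min break → 3 h 33 min
Thu: 09:37–19:06 = 9 h 29 min; less 30 min break → 8 h 59 min
Fri: 10:00–21:24 = 11 h 24 min; less 30 min break → 10 h 54 min
Sat: 09:16–16:41 = 7 h 25 min; less 30 min break → 6 h 55 min
Total worked: 38 h 25 min = 38.42 h.
Threshold 40 h → overtime 0 h 0 min, regular 38 h 25 min.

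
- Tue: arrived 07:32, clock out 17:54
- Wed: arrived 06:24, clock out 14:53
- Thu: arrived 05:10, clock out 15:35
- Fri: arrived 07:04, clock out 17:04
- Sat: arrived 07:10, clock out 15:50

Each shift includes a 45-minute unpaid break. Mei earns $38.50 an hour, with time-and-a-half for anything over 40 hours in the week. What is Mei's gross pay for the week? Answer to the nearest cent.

Tue: 07:32–17:54 = 10 h 22 min; less 45 min break → 9 h 37 min
Wed: 06:24–14:53 = 8 h 29 min; less 45 min break → 7 h 44 min
Thu: 05:10–15:35 = 10 h 25 min; less 45 min break → 9 h 40 min
Fri: 07:04–17:04 = 10 h 0 min; less 45 min break → 9 h 15 min
Sat: 07:10–15:50 = 8 h 40 min; less 45 min break → 7 h 55 min
Total worked: 44 h 11 min = 2651 min.
Regular 40 h 0 min = 2400 min at $38.50/h; overtime 4 h 11 min = 251 min at $57.75/h.
Pay = (2400 × $38.50 + 251 × $57.75) ÷ 60 = $1781.59.

$1781.59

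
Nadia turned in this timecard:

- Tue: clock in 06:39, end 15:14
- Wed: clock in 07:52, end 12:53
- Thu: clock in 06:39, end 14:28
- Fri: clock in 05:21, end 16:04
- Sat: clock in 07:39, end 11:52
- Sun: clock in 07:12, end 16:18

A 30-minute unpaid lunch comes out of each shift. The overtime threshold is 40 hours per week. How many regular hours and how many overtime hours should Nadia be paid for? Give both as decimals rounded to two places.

Regular 40.00 hours, overtime 2.45 hours

Tue: 06:39–15:14 = 8 h 35 min; less 30 min break → 8 h 5 min
Wed: 07:52–12:53 = 5 h 1 min; less 30 min break → 4 h 31 min
Thu: 06:39–14:28 = 7 h 49 min; less 30 min break → 7 h 19 min
Fri: 05:21–16:04 = 10 h 43 min; less 30 min break → 10 h 13 min
Sat: 07:39–11:52 = 4 h 13 min; less 30 min break → 3 h 43 min
Sun: 07:12–16:18 = 9 h 6 min; less 30 min break → 8 h 36 min
Total worked: 42 h 27 min = 42.45 h.
Threshold 40 h → overtime 2 h 27 min, regular 40 h 0 min.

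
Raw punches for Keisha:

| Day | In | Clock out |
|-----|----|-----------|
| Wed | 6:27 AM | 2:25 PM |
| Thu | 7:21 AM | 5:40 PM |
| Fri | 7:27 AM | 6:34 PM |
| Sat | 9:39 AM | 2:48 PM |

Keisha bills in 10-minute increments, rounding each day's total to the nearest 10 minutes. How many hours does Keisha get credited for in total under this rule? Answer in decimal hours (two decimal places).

Wed: 6:27 AM–2:25 PM = 7 h 58 min → rounds to 8 h 0 min
Thu: 7:21 AM–5:40 PM = 10 h 19 min → rounds to 10 h 20 min
Fri: 7:27 AM–6:34 PM = 11 h 7 min → rounds to 11 h 10 min
Sat: 9:39 AM–2:48 PM = 5 h 9 min → rounds to 5 h 10 min
Total credited: 34 h 40 min.

34.67 hours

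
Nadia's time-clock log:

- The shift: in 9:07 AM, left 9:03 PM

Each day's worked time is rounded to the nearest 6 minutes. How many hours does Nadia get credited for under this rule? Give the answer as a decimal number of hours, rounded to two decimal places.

11.90 hours

The shift: 9:07 AM–9:03 PM = 11 h 56 min → rounds to 11 h 54 min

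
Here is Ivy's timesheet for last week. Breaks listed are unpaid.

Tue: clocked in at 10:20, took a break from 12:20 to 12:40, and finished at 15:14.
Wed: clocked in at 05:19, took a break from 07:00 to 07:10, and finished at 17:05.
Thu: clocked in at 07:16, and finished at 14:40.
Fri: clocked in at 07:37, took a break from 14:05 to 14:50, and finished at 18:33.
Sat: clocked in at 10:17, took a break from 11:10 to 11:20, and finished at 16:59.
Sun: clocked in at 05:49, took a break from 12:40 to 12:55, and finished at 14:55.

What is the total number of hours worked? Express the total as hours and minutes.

49 h 8 min

Tue: 10:20–15:14 = 4 h 54 min; less 20 min break → 4 h 34 min
Wed: 05:19–17:05 = 11 h 46 min; less 10 min break → 11 h 36 min
Thu: 07:16–14:40 = 7 h 24 min
Fri: 07:37–18:33 = 10 h 56 min; less 45 min break → 10 h 11 min
Sat: 10:17–16:59 = 6 h 42 min; less 10 min break → 6 h 32 min
Sun: 05:49–14:55 = 9 h 6 min; less 15 min break → 8 h 51 min
Total: 4 h 34 min + 11 h 36 min + 7 h 24 min + 10 h 11 min + 6 h 32 min + 8 h 51 min = 49 h 8 min.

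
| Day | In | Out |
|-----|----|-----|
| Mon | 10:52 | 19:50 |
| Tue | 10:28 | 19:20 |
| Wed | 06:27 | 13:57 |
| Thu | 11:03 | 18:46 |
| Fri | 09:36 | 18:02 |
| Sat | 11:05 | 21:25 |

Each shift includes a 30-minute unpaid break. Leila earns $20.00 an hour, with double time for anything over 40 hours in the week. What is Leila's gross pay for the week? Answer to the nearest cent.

$1152.67

Mon: 10:52–19:50 = 8 h 58 min; less 30 min break → 8 h 28 min
Tue: 10:28–19:20 = 8 h 52 min; less 30 min break → 8 h 22 min
Wed: 06:27–13:57 = 7 h 30 min; less 30 min break → 7 h 0 min
Thu: 11:03–18:46 = 7 h 43 min; less 30 min break → 7 h 13 min
Fri: 09:36–18:02 = 8 h 26 min; less 30 min break → 7 h 56 min
Sat: 11:05–21:25 = 10 h 20 min; less 30 min break → 9 h 50 min
Total worked: 48 h 49 min = 2929 min.
Regular 40 h 0 min = 2400 min at $20.00/h; overtime 8 h 49 min = 529 min at $40.00/h.
Pay = (2400 × $20.00 + 529 × $40.00) ÷ 60 = $1152.67.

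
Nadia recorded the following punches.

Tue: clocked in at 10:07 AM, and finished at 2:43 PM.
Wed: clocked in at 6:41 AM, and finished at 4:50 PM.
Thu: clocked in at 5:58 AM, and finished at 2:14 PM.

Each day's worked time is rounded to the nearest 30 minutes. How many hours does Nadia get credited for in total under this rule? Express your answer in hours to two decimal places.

23.00 hours

Tue: 10:07 AM–2:43 PM = 4 h 36 min → rounds to 4 h 30 min
Wed: 6:41 AM–4:50 PM = 10 h 9 min → rounds to 10 h 0 min
Thu: 5:58 AM–2:14 PM = 8 h 16 min → rounds to 8 h 30 min
Total credited: 23 h 0 min.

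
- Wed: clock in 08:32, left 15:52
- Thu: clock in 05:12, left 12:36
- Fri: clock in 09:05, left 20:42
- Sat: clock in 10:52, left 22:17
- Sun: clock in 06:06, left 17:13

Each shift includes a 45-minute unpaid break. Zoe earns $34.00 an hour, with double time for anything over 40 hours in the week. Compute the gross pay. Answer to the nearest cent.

Wed: 08:32–15:52 = 7 h 20 min; less 45 min break → 6 h 35 min
Thu: 05:12–12:36 = 7 h 24 min; less 45 min break → 6 h 39 min
Fri: 09:05–20:42 = 11 h 37 min; less 45 min break → 10 h 52 min
Sat: 10:52–22:17 = 11 h 25 min; less 45 min break → 10 h 40 min
Sun: 06:06–17:13 = 11 h 7 min; less 45 min break → 10 h 22 min
Total worked: 45 h 8 min = 2708 min.
Regular 40 h 0 min = 2400 min at $34.00/h; overtime 5 h 8 min = 308 min at $68.00/h.
Pay = (2400 × $34.00 + 308 × $68.00) ÷ 60 = $1709.07.

$1709.07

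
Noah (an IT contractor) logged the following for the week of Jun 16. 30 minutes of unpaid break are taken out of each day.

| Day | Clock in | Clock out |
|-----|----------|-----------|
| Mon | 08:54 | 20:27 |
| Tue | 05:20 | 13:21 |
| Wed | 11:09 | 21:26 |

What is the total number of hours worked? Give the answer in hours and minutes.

28 h 21 min

Mon: 08:54–20:27 = 11 h 33 min; less 30 min break → 11 h 3 min
Tue: 05:20–13:21 = 8 h 1 min; less 30 min break → 7 h 31 min
Wed: 11:09–21:26 = 10 h 17 min; less 30 min break → 9 h 47 min
Total: 11 h 3 min + 7 h 31 min + 9 h 47 min = 28 h 21 min.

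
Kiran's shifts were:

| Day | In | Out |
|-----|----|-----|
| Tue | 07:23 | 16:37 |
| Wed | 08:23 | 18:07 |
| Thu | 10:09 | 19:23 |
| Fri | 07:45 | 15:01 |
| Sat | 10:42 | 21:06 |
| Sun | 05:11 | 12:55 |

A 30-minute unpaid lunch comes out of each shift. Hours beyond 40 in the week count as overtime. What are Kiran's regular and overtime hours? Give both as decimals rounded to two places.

Tue: 07:23–16:37 = 9 h 14 min; less 30 min break → 8 h 44 min
Wed: 08:23–18:07 = 9 h 44 min; less 30 min break → 9 h 14 min
Thu: 10:09–19:23 = 9 h 14 min; less 30 min break → 8 h 44 min
Fri: 07:45–15:01 = 7 h 16 min; less 30 min break → 6 h 46 min
Sat: 10:42–21:06 = 10 h 24 min; less 30 min break → 9 h 54 min
Sun: 05:11–12:55 = 7 h 44 min; less 30 min break → 7 h 14 min
Total worked: 50 h 36 min = 50.60 h.
Threshold 40 h → overtime 10 h 36 min, regular 40 h 0 min.

Regular 40.00 hours, overtime 10.60 hours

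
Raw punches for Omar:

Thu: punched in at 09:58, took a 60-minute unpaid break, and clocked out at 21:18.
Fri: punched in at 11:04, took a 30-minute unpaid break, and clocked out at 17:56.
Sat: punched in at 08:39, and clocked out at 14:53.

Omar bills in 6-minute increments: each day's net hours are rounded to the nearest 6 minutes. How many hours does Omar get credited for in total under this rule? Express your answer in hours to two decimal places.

Thu: 09:58–21:18 = 11 h 20 min − 60 min = 10 h 20 min → rounds to 10 h 18 min
Fri: 11:04–17:56 = 6 h 52 min − 30 min = 6 h 22 min → rounds to 6 h 24 min
Sat: 08:39–14:53 = 6 h 14 min → rounds to 6 h 12 min
Total credited: 22 h 54 min.

22.90 hours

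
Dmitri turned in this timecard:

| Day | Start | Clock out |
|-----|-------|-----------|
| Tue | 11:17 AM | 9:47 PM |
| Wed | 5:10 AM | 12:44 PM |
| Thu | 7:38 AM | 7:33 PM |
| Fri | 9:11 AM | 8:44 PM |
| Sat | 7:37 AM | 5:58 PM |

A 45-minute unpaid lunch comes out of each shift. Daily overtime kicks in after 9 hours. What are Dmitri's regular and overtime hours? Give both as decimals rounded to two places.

Tue: 11:17 AM–9:47 PM = 10 h 30 min; less 45 min break → 9 h 45 min
Wed: 5:10 AM–12:44 PM = 7 h 34 min; less 45 min break → 6 h 49 min
Thu: 7:38 AM–7:33 PM = 11 h 55 min; less 45 min break → 11 h 10 min
Fri: 9:11 AM–8:44 PM = 11 h 33 min; less 45 min break → 10 h 48 min
Sat: 7:37 AM–5:58 PM = 10 h 21 min; less 45 min break → 9 h 36 min
Tue reg 9 h 0 min / OT 0 h 45 min; Wed reg 6 h 49 min / OT 0 h 0 min; Thu reg 9 h 0 min / OT 2 h 10 min; Fri reg 9 h 0 min / OT 1 h 48 min; Sat reg 9 h 0 min / OT 0 h 36 min.
Totals: regular 42 h 49 min, overtime 5 h 19 min.

Regular 42.82 hours, overtime 5.32 hours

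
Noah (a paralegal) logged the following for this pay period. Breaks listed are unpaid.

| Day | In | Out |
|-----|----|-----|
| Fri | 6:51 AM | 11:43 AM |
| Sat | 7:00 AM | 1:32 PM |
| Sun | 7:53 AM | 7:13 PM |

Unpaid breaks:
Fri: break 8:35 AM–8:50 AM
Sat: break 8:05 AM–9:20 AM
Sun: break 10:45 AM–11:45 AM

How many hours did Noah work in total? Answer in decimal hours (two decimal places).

20.23 hours

Fri: 6:51 AM–11:43 AM = 4 h 52 min; less 15 min break → 4 h 37 min
Sat: 7:00 AM–1:32 PM = 6 h 32 min; less 75 min break → 5 h 17 min
Sun: 7:53 AM–7:13 PM = 11 h 20 min; less 60 min break → 10 h 20 min
Total: 4 h 37 min + 5 h 17 min + 10 h 20 min = 20 h 14 min.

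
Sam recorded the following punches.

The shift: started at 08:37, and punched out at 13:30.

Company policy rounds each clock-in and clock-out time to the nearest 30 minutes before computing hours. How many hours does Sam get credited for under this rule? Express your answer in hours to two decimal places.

The shift: in 08:37→08:30, out 13:30→13:30; 5 h 0 min

5.00 hours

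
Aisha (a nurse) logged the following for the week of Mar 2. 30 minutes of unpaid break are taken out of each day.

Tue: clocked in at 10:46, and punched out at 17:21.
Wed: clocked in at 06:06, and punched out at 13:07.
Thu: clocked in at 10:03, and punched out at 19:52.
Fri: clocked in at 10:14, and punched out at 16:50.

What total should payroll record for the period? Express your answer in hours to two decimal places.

28.02 hours

Tue: 10:46–17:21 = 6 h 35 min; less 30 min break → 6 h 5 min
Wed: 06:06–13:07 = 7 h 1 min; less 30 min break → 6 h 31 min
Thu: 10:03–19:52 = 9 h 49 min; less 30 min break → 9 h 19 min
Fri: 10:14–16:50 = 6 h 36 min; less 30 min break → 6 h 6 min
Total: 6 h 5 min + 6 h 31 min + 9 h 19 min + 6 h 6 min = 28 h 1 min.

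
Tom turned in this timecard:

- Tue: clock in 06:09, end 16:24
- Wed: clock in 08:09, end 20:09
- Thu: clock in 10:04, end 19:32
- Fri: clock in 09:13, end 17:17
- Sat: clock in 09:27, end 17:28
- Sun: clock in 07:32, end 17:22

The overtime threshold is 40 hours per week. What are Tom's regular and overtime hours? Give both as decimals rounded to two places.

Regular 40.00 hours, overtime 17.63 hours

Tue: 06:09–16:24 = 10 h 15 min
Wed: 08:09–20:09 = 12 h 0 min
Thu: 10:04–19:32 = 9 h 28 min
Fri: 09:13–17:17 = 8 h 4 min
Sat: 09:27–17:28 = 8 h 1 min
Sun: 07:32–17:22 = 9 h 50 min
Total worked: 57 h 38 min = 57.63 h.
Threshold 40 h → overtime 17 h 38 min, regular 40 h 0 min.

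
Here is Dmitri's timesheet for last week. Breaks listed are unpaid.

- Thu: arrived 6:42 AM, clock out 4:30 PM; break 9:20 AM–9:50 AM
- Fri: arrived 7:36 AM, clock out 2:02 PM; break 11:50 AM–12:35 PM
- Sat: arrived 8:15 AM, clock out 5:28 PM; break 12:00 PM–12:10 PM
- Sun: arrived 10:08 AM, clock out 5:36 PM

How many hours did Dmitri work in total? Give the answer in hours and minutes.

Thu: 6:42 AM–4:30 PM = 9 h 48 min; less 30 min break → 9 h 18 min
Fri: 7:36 AM–2:02 PM = 6 h 26 min; less 45 min break → 5 h 41 min
Sat: 8:15 AM–5:28 PM = 9 h 13 min; less 10 min break → 9 h 3 min
Sun: 10:08 AM–5:36 PM = 7 h 28 min
Total: 9 h 18 min + 5 h 41 min + 9 h 3 min + 7 h 28 min = 31 h 30 min.

31 h 30 min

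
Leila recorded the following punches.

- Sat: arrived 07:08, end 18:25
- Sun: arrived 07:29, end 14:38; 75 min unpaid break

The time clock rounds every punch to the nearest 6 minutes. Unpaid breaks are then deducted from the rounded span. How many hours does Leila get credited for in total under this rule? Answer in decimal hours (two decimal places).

17.15 hours

Sat: in 07:08→07:06, out 18:25→18:24; 11 h 18 min
Sun: in 07:29→07:30, out 14:38→14:36; 7 h 6 min − 75 min = 5 h 51 min
Total credited: 17 h 9 min.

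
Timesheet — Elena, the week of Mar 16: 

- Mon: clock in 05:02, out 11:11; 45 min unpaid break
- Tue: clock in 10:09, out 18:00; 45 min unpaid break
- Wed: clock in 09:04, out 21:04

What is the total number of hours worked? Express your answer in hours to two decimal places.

24.50 hours

Mon: 05:02–11:11 = 6 h 9 min; less 45 min break → 5 h 24 min
Tue: 10:09–18:00 = 7 h 51 min; less 45 min break → 7 h 6 min
Wed: 09:04–21:04 = 12 h 0 min
Total: 5 h 24 min + 7 h 6 min + 12 h 0 min = 24 h 30 min.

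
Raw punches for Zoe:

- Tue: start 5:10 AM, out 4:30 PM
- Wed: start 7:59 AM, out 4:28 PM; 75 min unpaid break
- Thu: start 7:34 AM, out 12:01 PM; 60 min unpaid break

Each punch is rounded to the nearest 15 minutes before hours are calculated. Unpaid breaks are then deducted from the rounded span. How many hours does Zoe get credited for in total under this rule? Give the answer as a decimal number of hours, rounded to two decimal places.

22.00 hours

Tue: in 5:10 AM→5:15 AM, out 4:30 PM→4:30 PM; 11 h 15 min
Wed: in 7:59 AM→8:00 AM, out 4:28 PM→4:30 PM; 8 h 30 min − 75 min = 7 h 15 min
Thu: in 7:34 AM→7:30 AM, out 12:01 PM→12:00 PM; 4 h 30 min − 60 min = 3 h 30 min
Total credited: 22 h 0 min.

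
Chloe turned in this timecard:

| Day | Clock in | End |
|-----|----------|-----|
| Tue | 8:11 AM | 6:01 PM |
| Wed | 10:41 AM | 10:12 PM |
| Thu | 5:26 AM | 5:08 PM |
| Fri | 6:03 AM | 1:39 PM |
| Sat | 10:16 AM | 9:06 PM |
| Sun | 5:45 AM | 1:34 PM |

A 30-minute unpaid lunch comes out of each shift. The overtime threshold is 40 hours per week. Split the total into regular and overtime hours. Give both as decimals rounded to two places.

Tue: 8:11 AM–6:01 PM = 9 h 50 min; less 30 min break → 9 h 20 min
Wed: 10:41 AM–10:12 PM = 11 h 31 min; less 30 min break → 11 h 1 min
Thu: 5:26 AM–5:08 PM = 11 h 42 min; less 30 min break → 11 h 12 min
Fri: 6:03 AM–1:39 PM = 7 h 36 min; less 30 min break → 7 h 6 min
Sat: 10:16 AM–9:06 PM = 10 h 50 min; less 30 min break → 10 h 20 min
Sun: 5:45 AM–1:34 PM = 7 h 49 min; less 30 min break → 7 h 19 min
Total worked: 56 h 18 min = 56.30 h.
Threshold 40 h → overtime 16 h 18 min, regular 40 h 0 min.

Regular 40.00 hours, overtime 16.30 hours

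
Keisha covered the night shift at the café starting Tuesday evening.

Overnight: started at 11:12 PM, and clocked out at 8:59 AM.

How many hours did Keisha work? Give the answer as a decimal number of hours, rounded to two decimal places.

Overnight: 11:12 PM → midnight = 0 h 48 min; midnight → 8:59 AM = 8 h 59 min; span 9 h 47 min

9.78 hours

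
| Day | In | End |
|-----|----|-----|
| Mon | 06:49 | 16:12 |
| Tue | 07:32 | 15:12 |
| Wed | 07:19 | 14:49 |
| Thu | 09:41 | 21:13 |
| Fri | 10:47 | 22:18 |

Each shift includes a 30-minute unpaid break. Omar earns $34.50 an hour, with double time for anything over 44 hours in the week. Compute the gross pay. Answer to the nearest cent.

$1593.90

Mon: 06:49–16:12 = 9 h 23 min; less 30 min break → 8 h 53 min
Tue: 07:32–15:12 = 7 h 40 min; less 30 min break → 7 h 10 min
Wed: 07:19–14:49 = 7 h 30 min; less 30 min break → 7 h 0 min
Thu: 09:41–21:13 = 11 h 32 min; less 30 min break → 11 h 2 min
Fri: 10:47–22:18 = 11 h 31 min; less 30 min break → 11 h 1 min
Total worked: 45 h 6 min = 2706 min.
Regular 44 h 0 min = 2640 min at $34.50/h; overtime 1 h 6 min = 66 min at $69.00/h.
Pay = (2640 × $34.50 + 66 × $69.00) ÷ 60 = $1593.90.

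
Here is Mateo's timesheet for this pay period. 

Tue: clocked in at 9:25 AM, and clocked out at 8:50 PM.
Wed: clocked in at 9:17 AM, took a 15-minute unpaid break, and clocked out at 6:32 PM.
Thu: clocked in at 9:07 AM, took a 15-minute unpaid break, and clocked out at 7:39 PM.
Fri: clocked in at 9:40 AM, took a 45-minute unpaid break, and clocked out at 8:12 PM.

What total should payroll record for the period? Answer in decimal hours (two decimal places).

40.48 hours

Tue: 9:25 AM–8:50 PM = 11 h 25 min
Wed: 9:17 AM–6:32 PM = 9 h 15 min; less 15 min break → 9 h 0 min
Thu: 9:07 AM–7:39 PM = 10 h 32 min; less 15 min break → 10 h 17 min
Fri: 9:40 AM–8:12 PM = 10 h 32 min; less 45 min break → 9 h 47 min
Total: 11 h 25 min + 9 h 0 min + 10 h 17 min + 9 h 47 min = 40 h 29 min.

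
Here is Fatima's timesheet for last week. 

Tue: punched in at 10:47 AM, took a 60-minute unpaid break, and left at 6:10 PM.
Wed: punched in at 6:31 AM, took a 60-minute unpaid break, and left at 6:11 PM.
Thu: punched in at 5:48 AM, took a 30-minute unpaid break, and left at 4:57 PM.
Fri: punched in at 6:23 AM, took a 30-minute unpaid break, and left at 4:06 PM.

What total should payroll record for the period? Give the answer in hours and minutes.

Tue: 10:47 AM–6:10 PM = 7 h 23 min; less 60 min break → 6 h 23 min
Wed: 6:31 AM–6:11 PM = 11 h 40 min; less 60 min break → 10 h 40 min
Thu: 5:48 AM–4:57 PM = 11 h 9 min; less 30 min break → 10 h 39 min
Fri: 6:23 AM–4:06 PM = 9 h 43 min; less 30 min break → 9 h 13 min
Total: 6 h 23 min + 10 h 40 min + 10 h 39 min + 9 h 13 min = 36 h 55 min.

36 h 55 min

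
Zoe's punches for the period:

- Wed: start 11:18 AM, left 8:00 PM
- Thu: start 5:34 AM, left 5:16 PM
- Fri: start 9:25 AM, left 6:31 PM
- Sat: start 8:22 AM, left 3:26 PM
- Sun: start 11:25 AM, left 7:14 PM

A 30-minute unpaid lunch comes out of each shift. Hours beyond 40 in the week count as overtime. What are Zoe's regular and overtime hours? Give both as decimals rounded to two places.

Regular 40.00 hours, overtime 1.88 hours

Wed: 11:18 AM–8:00 PM = 8 h 42 min; less 30 min break → 8 h 12 min
Thu: 5:34 AM–5:16 PM = 11 h 42 min; less 30 min break → 11 h 12 min
Fri: 9:25 AM–6:31 PM = 9 h 6 min; less 30 min break → 8 h 36 min
Sat: 8:22 AM–3:26 PM = 7 h 4 min; less 30 min break → 6 h 34 min
Sun: 11:25 AM–7:14 PM = 7 h 49 min; less 30 min break → 7 h 19 min
Total worked: 41 h 53 min = 41.88 h.
Threshold 40 h → overtime 1 h 53 min, regular 40 h 0 min.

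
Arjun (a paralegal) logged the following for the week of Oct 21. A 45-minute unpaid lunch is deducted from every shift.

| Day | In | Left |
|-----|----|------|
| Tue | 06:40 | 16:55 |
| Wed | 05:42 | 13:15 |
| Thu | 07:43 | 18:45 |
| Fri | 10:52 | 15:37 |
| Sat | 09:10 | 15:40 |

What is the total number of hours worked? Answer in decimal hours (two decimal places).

Tue: 06:40–16:55 = 10 h 15 min; less 45 min break → 9 h 30 min
Wed: 05:42–13:15 = 7 h 33 min; less 45 min break → 6 h 48 min
Thu: 07:43–18:45 = 11 h 2 min; less 45 min break → 10 h 17 min
Fri: 10:52–15:37 = 4 h 45 min; less 45 min break → 4 h 0 min
Sat: 09:10–15:40 = 6 h 30 min; less 45 min break → 5 h 45 min
Total: 9 h 30 min + 6 h 48 min + 10 h 17 min + 4 h 0 min + 5 h 45 min = 36 h 20 min.

36.33 hours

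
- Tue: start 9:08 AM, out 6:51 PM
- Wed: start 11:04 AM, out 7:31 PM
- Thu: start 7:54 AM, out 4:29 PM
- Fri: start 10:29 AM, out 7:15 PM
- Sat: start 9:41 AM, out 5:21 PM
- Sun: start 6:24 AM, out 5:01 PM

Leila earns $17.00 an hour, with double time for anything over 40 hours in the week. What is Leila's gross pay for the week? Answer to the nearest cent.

$1149.20

Tue: 9:08 AM–6:51 PM = 9 h 43 min
Wed: 11:04 AM–7:31 PM = 8 h 27 min
Thu: 7:54 AM–4:29 PM = 8 h 35 min
Fri: 10:29 AM–7:15 PM = 8 h 46 min
Sat: 9:41 AM–5:21 PM = 7 h 40 min
Sun: 6:24 AM–5:01 PM = 10 h 37 min
Total worked: 53 h 48 min = 3228 min.
Regular 40 h 0 min = 2400 min at $17.00/h; overtime 13 h 48 min = 828 min at $34.00/h.
Pay = (2400 × $17.00 + 828 × $34.00) ÷ 60 = $1149.20.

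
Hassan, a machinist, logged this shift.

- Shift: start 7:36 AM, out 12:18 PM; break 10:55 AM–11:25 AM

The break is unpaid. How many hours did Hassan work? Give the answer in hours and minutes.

4 h 12 min

Shift: 7:36 AM–12:18 PM = 4 h 42 min; less 30 min break → 4 h 12 min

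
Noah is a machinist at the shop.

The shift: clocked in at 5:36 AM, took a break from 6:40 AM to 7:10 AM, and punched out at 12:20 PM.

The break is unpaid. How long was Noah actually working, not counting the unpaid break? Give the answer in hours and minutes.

The shift: 5:36 AM–12:20 PM = 6 h 44 min; less 30 min break → 6 h 14 min

6 h 14 min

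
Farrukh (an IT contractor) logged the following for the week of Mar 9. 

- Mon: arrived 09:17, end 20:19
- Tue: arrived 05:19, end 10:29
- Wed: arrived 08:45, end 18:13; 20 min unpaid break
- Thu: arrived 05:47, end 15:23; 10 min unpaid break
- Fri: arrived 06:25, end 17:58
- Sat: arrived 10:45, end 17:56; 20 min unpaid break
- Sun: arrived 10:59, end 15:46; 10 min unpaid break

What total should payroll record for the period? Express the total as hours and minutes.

Mon: 09:17–20:19 = 11 h 2 min
Tue: 05:19–10:29 = 5 h 10 min
Wed: 08:45–18:13 = 9 h 28 min; less 20 min break → 9 h 8 min
Thu: 05:47–15:23 = 9 h 36 min; less 10 min break → 9 h 26 min
Fri: 06:25–17:58 = 11 h 33 min
Sat: 10:45–17:56 = 7 h 11 min; less 20 min break → 6 h 51 min
Sun: 10:59–15:46 = 4 h 47 min; less 10 min break → 4 h 37 min
Total: 11 h 2 min + 5 h 10 min + 9 h 8 min + 9 h 26 min + 11 h 33 min + 6 h 51 min + 4 h 37 min = 57 h 47 min.

57 h 47 min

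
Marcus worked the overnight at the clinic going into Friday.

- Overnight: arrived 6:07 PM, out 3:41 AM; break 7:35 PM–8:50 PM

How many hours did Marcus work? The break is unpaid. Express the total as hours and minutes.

8 h 19 min

Overnight: 6:07 PM → midnight = 5 h 53 min; midnight → 3:41 AM = 3 h 41 min; span 9 h 34 min; less 75 min break → 8 h 19 min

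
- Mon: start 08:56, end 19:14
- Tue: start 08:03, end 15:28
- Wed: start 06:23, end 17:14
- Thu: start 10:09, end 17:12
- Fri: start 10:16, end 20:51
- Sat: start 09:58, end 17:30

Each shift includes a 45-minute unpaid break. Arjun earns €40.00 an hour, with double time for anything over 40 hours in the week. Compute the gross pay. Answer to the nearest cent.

Mon: 08:56–19:14 = 10 h 18 min; less 45 min break → 9 h 33 min
Tue: 08:03–15:28 = 7 h 25 min; less 45 min break → 6 h 40 min
Wed: 06:23–17:14 = 10 h 51 min; less 45 min break → 10 h 6 min
Thu: 10:09–17:12 = 7 h 3 min; less 45 min break → 6 h 18 min
Fri: 10:16–20:51 = 10 h 35 min; less 45 min break → 9 h 50 min
Sat: 09:58–17:30 = 7 h 32 min; less 45 min break → 6 h 47 min
Total worked: 49 h 14 min = 2954 min.
Regular 40 h 0 min = 2400 min at €40.00/h; overtime 9 h 14 min = 554 min at €80.00/h.
Pay = (2400 × €40.00 + 554 × €80.00) ÷ 60 = €2338.67.

€2338.67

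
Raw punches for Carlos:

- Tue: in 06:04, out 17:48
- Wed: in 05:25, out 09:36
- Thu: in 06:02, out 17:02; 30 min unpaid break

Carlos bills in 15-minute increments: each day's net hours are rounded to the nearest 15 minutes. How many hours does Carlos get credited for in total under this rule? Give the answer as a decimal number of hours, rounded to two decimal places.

26.50 hours

Tue: 06:04–17:48 = 11 h 44 min → rounds to 11 h 45 min
Wed: 05:25–09:36 = 4 h 11 min → rounds to 4 h 15 min
Thu: 06:02–17:02 = 11 h 0 min − 30 min = 10 h 30 min → rounds to 10 h 30 min
Total credited: 26 h 30 min.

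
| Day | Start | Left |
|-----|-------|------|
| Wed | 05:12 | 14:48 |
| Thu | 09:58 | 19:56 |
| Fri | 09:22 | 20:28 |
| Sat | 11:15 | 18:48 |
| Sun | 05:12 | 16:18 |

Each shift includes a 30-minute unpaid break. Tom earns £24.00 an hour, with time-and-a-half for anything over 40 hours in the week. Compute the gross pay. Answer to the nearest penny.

Wed: 05:12–14:48 = 9 h 36 min; less 30 min break → 9 h 6 min
Thu: 09:58–19:56 = 9 h 58 min; less 30 min break → 9 h 28 min
Fri: 09:22–20:28 = 11 h 6 min; less 30 min break → 10 h 36 min
Sat: 11:15–18:48 = 7 h 33 min; less 30 min break → 7 h 3 min
Sun: 05:12–16:18 = 11 h 6 min; less 30 min break → 10 h 36 min
Total worked: 46 h 49 min = 2809 min.
Regular 40 h 0 min = 2400 min at £24.00/h; overtime 6 h 49 min = 409 min at £36.00/h.
Pay = (2400 × £24.00 + 409 × £36.00) ÷ 60 = £1205.40.

£1205.40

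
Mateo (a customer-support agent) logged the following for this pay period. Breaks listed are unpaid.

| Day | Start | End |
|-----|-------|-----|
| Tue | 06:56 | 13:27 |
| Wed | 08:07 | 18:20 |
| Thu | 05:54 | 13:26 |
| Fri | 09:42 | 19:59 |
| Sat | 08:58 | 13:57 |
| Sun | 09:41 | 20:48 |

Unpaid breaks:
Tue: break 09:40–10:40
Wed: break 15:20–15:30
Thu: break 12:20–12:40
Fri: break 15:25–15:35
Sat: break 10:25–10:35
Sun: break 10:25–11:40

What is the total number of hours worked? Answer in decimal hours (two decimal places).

Tue: 06:56–13:27 = 6 h 31 min; less 60 min break → 5 h 31 min
Wed: 08:07–18:20 = 10 h 13 min; less 10 min break → 10 h 3 min
Thu: 05:54–13:26 = 7 h 32 min; less 20 min break → 7 h 12 min
Fri: 09:42–19:59 = 10 h 17 min; less 10 min break → 10 h 7 min
Sat: 08:58–13:57 = 4 h 59 min; less 10 min break → 4 h 49 min
Sun: 09:41–20:48 = 11 h 7 min; less 75 min break → 9 h 52 min
Total: 5 h 31 min + 10 h 3 min + 7 h 12 min + 10 h 7 min + 4 h 49 min + 9 h 52 min = 47 h 34 min.

47.57 hours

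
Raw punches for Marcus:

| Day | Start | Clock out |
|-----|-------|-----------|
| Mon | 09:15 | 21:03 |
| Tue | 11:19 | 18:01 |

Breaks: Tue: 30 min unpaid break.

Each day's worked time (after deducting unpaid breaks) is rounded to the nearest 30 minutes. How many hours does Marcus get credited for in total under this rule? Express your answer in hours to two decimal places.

Mon: 09:15–21:03 = 11 h 48 min → rounds to 12 h 0 min
Tue: 11:19–18:01 = 6 h 42 min − 30 min = 6 h 12 min → rounds to 6 h 0 min
Total credited: 18 h 0 min.

18.00 hours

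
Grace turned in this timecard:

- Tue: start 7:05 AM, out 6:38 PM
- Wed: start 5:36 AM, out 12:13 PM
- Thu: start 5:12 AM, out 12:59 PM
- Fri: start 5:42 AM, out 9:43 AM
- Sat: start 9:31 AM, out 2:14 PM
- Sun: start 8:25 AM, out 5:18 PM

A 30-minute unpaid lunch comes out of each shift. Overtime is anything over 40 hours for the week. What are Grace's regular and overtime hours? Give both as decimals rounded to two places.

Tue: 7:05 AM–6:38 PM = 11 h 33 min; less 30 min break → 11 h 3 min
Wed: 5:36 AM–12:13 PM = 6 h 37 min; less 30 min break → 6 h 7 min
Thu: 5:12 AM–12:59 PM = 7 h 47 min; less 30 min break → 7 h 17 min
Fri: 5:42 AM–9:43 AM = 4 h 1 min; less 30 min break → 3 h 31 min
Sat: 9:31 AM–2:14 PM = 4 h 43 min; less 30 min break → 4 h 13 min
Sun: 8:25 AM–5:18 PM = 8 h 53 min; less 30 min break → 8 h 23 min
Total worked: 40 h 34 min = 40.57 h.
Threshold 40 h → overtime 0 h 34 min, regular 40 h 0 min.

Regular 40.00 hours, overtime 0.57 hours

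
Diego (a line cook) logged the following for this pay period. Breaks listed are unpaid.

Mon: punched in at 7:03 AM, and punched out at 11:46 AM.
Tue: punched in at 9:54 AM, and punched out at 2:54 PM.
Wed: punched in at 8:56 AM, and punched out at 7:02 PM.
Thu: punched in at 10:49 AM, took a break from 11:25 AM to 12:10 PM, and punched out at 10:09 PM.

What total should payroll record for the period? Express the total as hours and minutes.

30 h 24 min

Mon: 7:03 AM–11:46 AM = 4 h 43 min
Tue: 9:54 AM–2:54 PM = 5 h 0 min
Wed: 8:56 AM–7:02 PM = 10 h 6 min
Thu: 10:49 AM–10:09 PM = 11 h 20 min; less 45 min break → 10 h 35 min
Total: 4 h 43 min + 5 h 0 min + 10 h 6 min + 10 h 35 min = 30 h 24 min.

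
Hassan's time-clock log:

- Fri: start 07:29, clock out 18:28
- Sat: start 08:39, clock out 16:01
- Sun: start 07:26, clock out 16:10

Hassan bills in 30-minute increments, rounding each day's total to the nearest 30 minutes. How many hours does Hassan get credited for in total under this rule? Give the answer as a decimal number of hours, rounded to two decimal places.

27.00 hours

Fri: 07:29–18:28 = 10 h 59 min → rounds to 11 h 0 min
Sat: 08:39–16:01 = 7 h 22 min → rounds to 7 h 30 min
Sun: 07:26–16:10 = 8 h 44 min → rounds to 8 h 30 min
Total credited: 27 h 0 min.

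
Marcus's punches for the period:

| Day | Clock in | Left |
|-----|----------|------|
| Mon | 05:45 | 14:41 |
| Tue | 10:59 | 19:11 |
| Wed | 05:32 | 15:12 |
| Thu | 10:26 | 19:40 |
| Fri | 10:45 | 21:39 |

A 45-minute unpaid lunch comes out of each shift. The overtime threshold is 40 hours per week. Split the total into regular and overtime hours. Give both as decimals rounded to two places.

Mon: 05:45–14:41 = 8 h 56 min; less 45 min break → 8 h 11 min
Tue: 10:59–19:11 = 8 h 12 min; less 45 min break → 7 h 27 min
Wed: 05:32–15:12 = 9 h 40 min; less 45 min break → 8 h 55 min
Thu: 10:26–19:40 = 9 h 14 min; less 45 min break → 8 h 29 min
Fri: 10:45–21:39 = 10 h 54 min; less 45 min break → 10 h 9 min
Total worked: 43 h 11 min = 43.18 h.
Threshold 40 h → overtime 3 h 11 min, regular 40 h 0 min.

Regular 40.00 hours, overtime 3.18 hours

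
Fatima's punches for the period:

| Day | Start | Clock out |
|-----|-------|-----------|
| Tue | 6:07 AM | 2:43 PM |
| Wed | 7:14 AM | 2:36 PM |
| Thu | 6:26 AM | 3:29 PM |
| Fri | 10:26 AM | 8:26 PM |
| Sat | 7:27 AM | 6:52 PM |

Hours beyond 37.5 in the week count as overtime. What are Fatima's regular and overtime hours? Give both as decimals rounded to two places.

Tue: 6:07 AM–2:43 PM = 8 h 36 min
Wed: 7:14 AM–2:36 PM = 7 h 22 min
Thu: 6:26 AM–3:29 PM = 9 h 3 min
Fri: 10:26 AM–8:26 PM = 10 h 0 min
Sat: 7:27 AM–6:52 PM = 11 h 25 min
Total worked: 46 h 26 min = 46.43 h.
Threshold 37.5 h → overtime 8 h 56 min, regular 37 h 30 min.

Regular 37.50 hours, overtime 8.93 hours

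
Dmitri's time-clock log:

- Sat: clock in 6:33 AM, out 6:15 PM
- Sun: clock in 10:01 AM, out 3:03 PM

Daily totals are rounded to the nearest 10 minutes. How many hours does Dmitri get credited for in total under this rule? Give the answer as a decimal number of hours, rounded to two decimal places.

Sat: 6:33 AM–6:15 PM = 11 h 42 min → rounds to 11 h 40 min
Sun: 10:01 AM–3:03 PM = 5 h 2 min → rounds to 5 h 0 min
Total credited: 16 h 40 min.

16.67 hours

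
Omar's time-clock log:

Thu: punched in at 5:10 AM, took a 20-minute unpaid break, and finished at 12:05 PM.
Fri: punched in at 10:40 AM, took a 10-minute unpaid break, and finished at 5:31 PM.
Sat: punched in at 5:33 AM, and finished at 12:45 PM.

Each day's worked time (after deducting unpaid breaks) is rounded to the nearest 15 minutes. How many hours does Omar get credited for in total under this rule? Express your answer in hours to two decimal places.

20.50 hours

Thu: 5:10 AM–12:05 PM = 6 h 55 min − 20 min = 6 h 35 min → rounds to 6 h 30 min
Fri: 10:40 AM–5:31 PM = 6 h 51 min − 10 min = 6 h 41 min → rounds to 6 h 45 min
Sat: 5:33 AM–12:45 PM = 7 h 12 min → rounds to 7 h 15 min
Total credited: 20 h 30 min.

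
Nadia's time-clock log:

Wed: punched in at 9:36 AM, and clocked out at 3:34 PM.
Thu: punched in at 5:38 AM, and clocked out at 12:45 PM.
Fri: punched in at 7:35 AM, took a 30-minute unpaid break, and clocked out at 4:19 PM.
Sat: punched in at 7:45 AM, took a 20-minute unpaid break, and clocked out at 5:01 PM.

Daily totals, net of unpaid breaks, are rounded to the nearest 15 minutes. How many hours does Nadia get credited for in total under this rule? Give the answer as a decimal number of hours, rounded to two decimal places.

30.25 hours

Wed: 9:36 AM–3:34 PM = 5 h 58 min → rounds to 6 h 0 min
Thu: 5:38 AM–12:45 PM = 7 h 7 min → rounds to 7 h 0 min
Fri: 7:35 AM–4:19 PM = 8 h 44 min − 30 min = 8 h 14 min → rounds to 8 h 15 min
Sat: 7:45 AM–5:01 PM = 9 h 16 min − 20 min = 8 h 56 min → rounds to 9 h 0 min
Total credited: 30 h 15 min.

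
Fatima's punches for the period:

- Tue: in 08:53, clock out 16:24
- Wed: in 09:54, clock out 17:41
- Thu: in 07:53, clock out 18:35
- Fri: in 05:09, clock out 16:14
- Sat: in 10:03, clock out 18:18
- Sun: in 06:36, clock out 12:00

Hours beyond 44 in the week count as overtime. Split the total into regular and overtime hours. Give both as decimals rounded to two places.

Regular 44.00 hours, overtime 6.73 hours

Tue: 08:53–16:24 = 7 h 31 min
Wed: 09:54–17:41 = 7 h 47 min
Thu: 07:53–18:35 = 10 h 42 min
Fri: 05:09–16:14 = 11 h 5 min
Sat: 10:03–18:18 = 8 h 15 min
Sun: 06:36–12:00 = 5 h 24 min
Total worked: 50 h 44 min = 50.73 h.
Threshold 44 h → overtime 6 h 44 min, regular 44 h 0 min.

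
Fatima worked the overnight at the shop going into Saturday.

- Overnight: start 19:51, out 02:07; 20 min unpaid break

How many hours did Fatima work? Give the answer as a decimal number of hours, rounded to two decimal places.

Overnight: 19:51 → midnight = 4 h 9 min; midnight → 02:07 = 2 h 7 min; span 6 h 16 min; less 20 min break → 5 h 56 min

5.93 hours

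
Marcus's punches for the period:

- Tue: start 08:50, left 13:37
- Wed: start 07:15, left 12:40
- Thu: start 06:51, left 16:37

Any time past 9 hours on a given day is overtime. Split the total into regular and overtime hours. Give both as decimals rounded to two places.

Regular 19.20 hours, overtime 0.77 hours

Tue: 08:50–13:37 = 4 h 47 min
Wed: 07:15–12:40 = 5 h 25 min
Thu: 06:51–16:37 = 9 h 46 min
Tue reg 4 h 47 min / OT 0 h 0 min; Wed reg 5 h 25 min / OT 0 h 0 min; Thu reg 9 h 0 min / OT 0 h 46 min.
Totals: regular 19 h 12 min, overtime 0 h 46 min.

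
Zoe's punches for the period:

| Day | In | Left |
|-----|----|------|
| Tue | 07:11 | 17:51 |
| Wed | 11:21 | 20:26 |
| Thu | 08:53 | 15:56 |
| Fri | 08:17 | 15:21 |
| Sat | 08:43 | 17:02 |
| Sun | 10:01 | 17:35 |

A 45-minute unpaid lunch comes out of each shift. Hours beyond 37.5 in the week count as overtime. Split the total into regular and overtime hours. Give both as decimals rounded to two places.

Tue: 07:11–17:51 = 10 h 40 min; less 45 min break → 9 h 55 min
Wed: 11:21–20:26 = 9 h 5 min; less 45 min break → 8 h 20 min
Thu: 08:53–15:56 = 7 h 3 min; less 45 min break → 6 h 18 min
Fri: 08:17–15:21 = 7 h 4 min; less 45 min break → 6 h 19 min
Sat: 08:43–17:02 = 8 h 19 min; less 45 min break → 7 h 34 min
Sun: 10:01–17:35 = 7 h 34 min; less 45 min break → 6 h 49 min
Total worked: 45 h 15 min = 45.25 h.
Threshold 37.5 h → overtime 7 h 45 min, regular 37 h 30 min.

Regular 37.50 hours, overtime 7.75 hours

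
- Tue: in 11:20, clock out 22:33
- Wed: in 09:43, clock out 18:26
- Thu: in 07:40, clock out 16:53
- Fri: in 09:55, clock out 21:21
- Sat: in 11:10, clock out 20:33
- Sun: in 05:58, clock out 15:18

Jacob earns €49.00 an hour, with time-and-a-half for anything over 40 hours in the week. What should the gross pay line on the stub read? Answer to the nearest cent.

Tue: 11:20–22:33 = 11 h 13 min
Wed: 09:43–18:26 = 8 h 43 min
Thu: 07:40–16:53 = 9 h 13 min
Fri: 09:55–21:21 = 11 h 26 min
Sat: 11:10–20:33 = 9 h 23 min
Sun: 05:58–15:18 = 9 h 20 min
Total worked: 59 h 18 min = 3558 min.
Regular 40 h 0 min = 2400 min at €49.00/h; overtime 19 h 18 min = 1158 min at €73.50/h.
Pay = (2400 × €49.00 + 1158 × €73.50) ÷ 60 = €3378.55.

€3378.55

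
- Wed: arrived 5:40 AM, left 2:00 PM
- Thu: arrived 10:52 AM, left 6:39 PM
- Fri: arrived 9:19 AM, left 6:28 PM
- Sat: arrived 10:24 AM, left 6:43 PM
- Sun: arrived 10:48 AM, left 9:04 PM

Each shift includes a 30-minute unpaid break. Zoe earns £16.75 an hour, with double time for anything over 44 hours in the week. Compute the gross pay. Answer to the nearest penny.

£692.61

Wed: 5:40 AM–2:00 PM = 8 h 20 min; less 30 min break → 7 h 50 min
Thu: 10:52 AM–6:39 PM = 7 h 47 min; less 30 min break → 7 h 17 min
Fri: 9:19 AM–6:28 PM = 9 h 9 min; less 30 min break → 8 h 39 min
Sat: 10:24 AM–6:43 PM = 8 h 19 min; less 30 min break → 7 h 49 min
Sun: 10:48 AM–9:04 PM = 10 h 16 min; less 30 min break → 9 h 46 min
Total worked: 41 h 21 min = 2481 min.
Regular 41 h 21 min = 2481 min at £16.75/h; overtime 0 h 0 min = 0 min at £33.50/h.
Pay = (2481 × £16.75 + 0 × £33.50) ÷ 60 = £692.61.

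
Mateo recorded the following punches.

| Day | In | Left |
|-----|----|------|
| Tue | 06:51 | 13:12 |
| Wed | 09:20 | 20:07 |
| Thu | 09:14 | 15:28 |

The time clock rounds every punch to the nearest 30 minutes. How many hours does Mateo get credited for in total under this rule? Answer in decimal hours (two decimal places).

23.00 hours

Tue: in 06:51→07:00, out 13:12→13:00; 6 h 0 min
Wed: in 09:20→09:30, out 20:07→20:00; 10 h 30 min
Thu: in 09:14→09:00, out 15:28→15:30; 6 h 30 min
Total credited: 23 h 0 min.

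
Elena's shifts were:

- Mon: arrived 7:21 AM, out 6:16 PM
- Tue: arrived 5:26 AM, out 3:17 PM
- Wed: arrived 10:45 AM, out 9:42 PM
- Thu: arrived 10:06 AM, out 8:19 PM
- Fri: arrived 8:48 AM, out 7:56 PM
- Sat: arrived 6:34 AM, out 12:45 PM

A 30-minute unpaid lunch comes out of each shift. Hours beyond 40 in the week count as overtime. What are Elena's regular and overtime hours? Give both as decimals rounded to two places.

Mon: 7:21 AM–6:16 PM = 10 h 55 min; less 30 min break → 10 h 25 min
Tue: 5:26 AM–3:17 PM = 9 h 51 min; less 30 min break → 9 h 21 min
Wed: 10:45 AM–9:42 PM = 10 h 57 min; less 30 min break → 10 h 27 min
Thu: 10:06 AM–8:19 PM = 10 h 13 min; less 30 min break → 9 h 43 min
Fri: 8:48 AM–7:56 PM = 11 h 8 min; less 30 min break → 10 h 38 min
Sat: 6:34 AM–12:45 PM = 6 h 11 min; less 30 min break → 5 h 41 min
Total worked: 56 h 15 min = 56.25 h.
Threshold 40 h → overtime 16 h 15 min, regular 40 h 0 min.

Regular 40.00 hours, overtime 16.25 hours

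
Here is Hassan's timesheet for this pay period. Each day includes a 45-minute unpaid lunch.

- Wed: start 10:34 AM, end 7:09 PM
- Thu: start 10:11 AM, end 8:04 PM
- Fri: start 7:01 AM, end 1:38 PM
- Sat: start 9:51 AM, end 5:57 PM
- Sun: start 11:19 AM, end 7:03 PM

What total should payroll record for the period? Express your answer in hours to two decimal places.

37.17 hours

Wed: 10:34 AM–7:09 PM = 8 h 35 min; less 45 min break → 7 h 50 min
Thu: 10:11 AM–8:04 PM = 9 h 53 min; less 45 min break → 9 h 8 min
Fri: 7:01 AM–1:38 PM = 6 h 37 min; less 45 min break → 5 h 52 min
Sat: 9:51 AM–5:57 PM = 8 h 6 min; less 45 min break → 7 h 21 min
Sun: 11:19 AM–7:03 PM = 7 h 44 min; less 45 min break → 6 h 59 min
Total: 7 h 50 min + 9 h 8 min + 5 h 52 min + 7 h 21 min + 6 h 59 min = 37 h 10 min.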